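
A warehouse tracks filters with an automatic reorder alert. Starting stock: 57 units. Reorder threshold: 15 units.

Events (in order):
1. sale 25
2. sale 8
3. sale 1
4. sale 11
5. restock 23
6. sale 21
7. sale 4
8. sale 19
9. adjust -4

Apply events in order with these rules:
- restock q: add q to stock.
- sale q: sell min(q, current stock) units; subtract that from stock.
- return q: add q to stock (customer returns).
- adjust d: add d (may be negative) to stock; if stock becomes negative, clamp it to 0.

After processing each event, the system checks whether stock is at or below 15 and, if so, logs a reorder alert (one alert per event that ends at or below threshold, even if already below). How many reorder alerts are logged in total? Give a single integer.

Processing events:
Start: stock = 57
  Event 1 (sale 25): sell min(25,57)=25. stock: 57 - 25 = 32. total_sold = 25
  Event 2 (sale 8): sell min(8,32)=8. stock: 32 - 8 = 24. total_sold = 33
  Event 3 (sale 1): sell min(1,24)=1. stock: 24 - 1 = 23. total_sold = 34
  Event 4 (sale 11): sell min(11,23)=11. stock: 23 - 11 = 12. total_sold = 45
  Event 5 (restock 23): 12 + 23 = 35
  Event 6 (sale 21): sell min(21,35)=21. stock: 35 - 21 = 14. total_sold = 66
  Event 7 (sale 4): sell min(4,14)=4. stock: 14 - 4 = 10. total_sold = 70
  Event 8 (sale 19): sell min(19,10)=10. stock: 10 - 10 = 0. total_sold = 80
  Event 9 (adjust -4): 0 + -4 = 0 (clamped to 0)
Final: stock = 0, total_sold = 80

Checking against threshold 15:
  After event 1: stock=32 > 15
  After event 2: stock=24 > 15
  After event 3: stock=23 > 15
  After event 4: stock=12 <= 15 -> ALERT
  After event 5: stock=35 > 15
  After event 6: stock=14 <= 15 -> ALERT
  After event 7: stock=10 <= 15 -> ALERT
  After event 8: stock=0 <= 15 -> ALERT
  After event 9: stock=0 <= 15 -> ALERT
Alert events: [4, 6, 7, 8, 9]. Count = 5

Answer: 5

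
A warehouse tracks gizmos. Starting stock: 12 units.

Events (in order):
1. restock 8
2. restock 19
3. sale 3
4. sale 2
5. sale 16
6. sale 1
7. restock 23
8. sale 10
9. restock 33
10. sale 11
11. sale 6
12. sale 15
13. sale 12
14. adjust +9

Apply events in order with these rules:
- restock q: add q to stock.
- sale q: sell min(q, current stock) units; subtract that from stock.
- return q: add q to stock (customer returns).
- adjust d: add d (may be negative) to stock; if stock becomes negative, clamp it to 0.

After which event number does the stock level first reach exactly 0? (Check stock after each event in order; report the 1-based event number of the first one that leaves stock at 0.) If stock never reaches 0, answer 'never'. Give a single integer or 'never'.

Answer: never

Derivation:
Processing events:
Start: stock = 12
  Event 1 (restock 8): 12 + 8 = 20
  Event 2 (restock 19): 20 + 19 = 39
  Event 3 (sale 3): sell min(3,39)=3. stock: 39 - 3 = 36. total_sold = 3
  Event 4 (sale 2): sell min(2,36)=2. stock: 36 - 2 = 34. total_sold = 5
  Event 5 (sale 16): sell min(16,34)=16. stock: 34 - 16 = 18. total_sold = 21
  Event 6 (sale 1): sell min(1,18)=1. stock: 18 - 1 = 17. total_sold = 22
  Event 7 (restock 23): 17 + 23 = 40
  Event 8 (sale 10): sell min(10,40)=10. stock: 40 - 10 = 30. total_sold = 32
  Event 9 (restock 33): 30 + 33 = 63
  Event 10 (sale 11): sell min(11,63)=11. stock: 63 - 11 = 52. total_sold = 43
  Event 11 (sale 6): sell min(6,52)=6. stock: 52 - 6 = 46. total_sold = 49
  Event 12 (sale 15): sell min(15,46)=15. stock: 46 - 15 = 31. total_sold = 64
  Event 13 (sale 12): sell min(12,31)=12. stock: 31 - 12 = 19. total_sold = 76
  Event 14 (adjust +9): 19 + 9 = 28
Final: stock = 28, total_sold = 76

Stock never reaches 0.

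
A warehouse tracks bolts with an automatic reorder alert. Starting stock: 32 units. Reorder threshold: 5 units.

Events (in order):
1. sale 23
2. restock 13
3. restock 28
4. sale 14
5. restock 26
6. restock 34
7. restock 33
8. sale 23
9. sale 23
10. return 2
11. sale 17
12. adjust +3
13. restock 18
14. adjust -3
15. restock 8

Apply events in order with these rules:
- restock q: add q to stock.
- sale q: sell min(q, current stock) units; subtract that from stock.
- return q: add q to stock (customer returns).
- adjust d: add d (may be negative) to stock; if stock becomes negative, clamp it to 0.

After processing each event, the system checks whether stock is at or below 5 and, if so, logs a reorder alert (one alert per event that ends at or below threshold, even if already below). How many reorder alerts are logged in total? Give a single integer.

Processing events:
Start: stock = 32
  Event 1 (sale 23): sell min(23,32)=23. stock: 32 - 23 = 9. total_sold = 23
  Event 2 (restock 13): 9 + 13 = 22
  Event 3 (restock 28): 22 + 28 = 50
  Event 4 (sale 14): sell min(14,50)=14. stock: 50 - 14 = 36. total_sold = 37
  Event 5 (restock 26): 36 + 26 = 62
  Event 6 (restock 34): 62 + 34 = 96
  Event 7 (restock 33): 96 + 33 = 129
  Event 8 (sale 23): sell min(23,129)=23. stock: 129 - 23 = 106. total_sold = 60
  Event 9 (sale 23): sell min(23,106)=23. stock: 106 - 23 = 83. total_sold = 83
  Event 10 (return 2): 83 + 2 = 85
  Event 11 (sale 17): sell min(17,85)=17. stock: 85 - 17 = 68. total_sold = 100
  Event 12 (adjust +3): 68 + 3 = 71
  Event 13 (restock 18): 71 + 18 = 89
  Event 14 (adjust -3): 89 + -3 = 86
  Event 15 (restock 8): 86 + 8 = 94
Final: stock = 94, total_sold = 100

Checking against threshold 5:
  After event 1: stock=9 > 5
  After event 2: stock=22 > 5
  After event 3: stock=50 > 5
  After event 4: stock=36 > 5
  After event 5: stock=62 > 5
  After event 6: stock=96 > 5
  After event 7: stock=129 > 5
  After event 8: stock=106 > 5
  After event 9: stock=83 > 5
  After event 10: stock=85 > 5
  After event 11: stock=68 > 5
  After event 12: stock=71 > 5
  After event 13: stock=89 > 5
  After event 14: stock=86 > 5
  After event 15: stock=94 > 5
Alert events: []. Count = 0

Answer: 0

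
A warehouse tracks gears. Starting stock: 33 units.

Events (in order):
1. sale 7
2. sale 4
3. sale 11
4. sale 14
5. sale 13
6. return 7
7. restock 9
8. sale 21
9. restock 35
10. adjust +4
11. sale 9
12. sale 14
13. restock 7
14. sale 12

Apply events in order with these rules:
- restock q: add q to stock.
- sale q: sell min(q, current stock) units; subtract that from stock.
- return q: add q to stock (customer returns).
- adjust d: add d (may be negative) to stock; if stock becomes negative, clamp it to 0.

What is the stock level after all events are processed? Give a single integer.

Answer: 11

Derivation:
Processing events:
Start: stock = 33
  Event 1 (sale 7): sell min(7,33)=7. stock: 33 - 7 = 26. total_sold = 7
  Event 2 (sale 4): sell min(4,26)=4. stock: 26 - 4 = 22. total_sold = 11
  Event 3 (sale 11): sell min(11,22)=11. stock: 22 - 11 = 11. total_sold = 22
  Event 4 (sale 14): sell min(14,11)=11. stock: 11 - 11 = 0. total_sold = 33
  Event 5 (sale 13): sell min(13,0)=0. stock: 0 - 0 = 0. total_sold = 33
  Event 6 (return 7): 0 + 7 = 7
  Event 7 (restock 9): 7 + 9 = 16
  Event 8 (sale 21): sell min(21,16)=16. stock: 16 - 16 = 0. total_sold = 49
  Event 9 (restock 35): 0 + 35 = 35
  Event 10 (adjust +4): 35 + 4 = 39
  Event 11 (sale 9): sell min(9,39)=9. stock: 39 - 9 = 30. total_sold = 58
  Event 12 (sale 14): sell min(14,30)=14. stock: 30 - 14 = 16. total_sold = 72
  Event 13 (restock 7): 16 + 7 = 23
  Event 14 (sale 12): sell min(12,23)=12. stock: 23 - 12 = 11. total_sold = 84
Final: stock = 11, total_sold = 84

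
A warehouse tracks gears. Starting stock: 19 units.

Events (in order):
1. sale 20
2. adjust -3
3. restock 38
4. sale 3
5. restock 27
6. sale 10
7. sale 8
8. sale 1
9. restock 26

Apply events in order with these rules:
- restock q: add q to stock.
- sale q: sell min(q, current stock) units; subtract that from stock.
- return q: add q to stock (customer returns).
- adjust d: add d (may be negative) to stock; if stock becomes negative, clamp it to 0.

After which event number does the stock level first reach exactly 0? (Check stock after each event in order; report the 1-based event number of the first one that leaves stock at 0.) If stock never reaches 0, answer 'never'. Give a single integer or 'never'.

Processing events:
Start: stock = 19
  Event 1 (sale 20): sell min(20,19)=19. stock: 19 - 19 = 0. total_sold = 19
  Event 2 (adjust -3): 0 + -3 = 0 (clamped to 0)
  Event 3 (restock 38): 0 + 38 = 38
  Event 4 (sale 3): sell min(3,38)=3. stock: 38 - 3 = 35. total_sold = 22
  Event 5 (restock 27): 35 + 27 = 62
  Event 6 (sale 10): sell min(10,62)=10. stock: 62 - 10 = 52. total_sold = 32
  Event 7 (sale 8): sell min(8,52)=8. stock: 52 - 8 = 44. total_sold = 40
  Event 8 (sale 1): sell min(1,44)=1. stock: 44 - 1 = 43. total_sold = 41
  Event 9 (restock 26): 43 + 26 = 69
Final: stock = 69, total_sold = 41

First zero at event 1.

Answer: 1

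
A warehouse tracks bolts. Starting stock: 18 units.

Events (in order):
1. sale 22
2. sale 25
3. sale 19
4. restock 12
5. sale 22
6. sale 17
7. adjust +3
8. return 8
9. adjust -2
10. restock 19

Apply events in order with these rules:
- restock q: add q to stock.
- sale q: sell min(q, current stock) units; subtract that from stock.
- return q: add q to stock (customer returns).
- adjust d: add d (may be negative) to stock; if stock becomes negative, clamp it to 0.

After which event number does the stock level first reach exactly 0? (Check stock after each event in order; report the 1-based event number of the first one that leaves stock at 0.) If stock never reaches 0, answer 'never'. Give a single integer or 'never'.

Answer: 1

Derivation:
Processing events:
Start: stock = 18
  Event 1 (sale 22): sell min(22,18)=18. stock: 18 - 18 = 0. total_sold = 18
  Event 2 (sale 25): sell min(25,0)=0. stock: 0 - 0 = 0. total_sold = 18
  Event 3 (sale 19): sell min(19,0)=0. stock: 0 - 0 = 0. total_sold = 18
  Event 4 (restock 12): 0 + 12 = 12
  Event 5 (sale 22): sell min(22,12)=12. stock: 12 - 12 = 0. total_sold = 30
  Event 6 (sale 17): sell min(17,0)=0. stock: 0 - 0 = 0. total_sold = 30
  Event 7 (adjust +3): 0 + 3 = 3
  Event 8 (return 8): 3 + 8 = 11
  Event 9 (adjust -2): 11 + -2 = 9
  Event 10 (restock 19): 9 + 19 = 28
Final: stock = 28, total_sold = 30

First zero at event 1.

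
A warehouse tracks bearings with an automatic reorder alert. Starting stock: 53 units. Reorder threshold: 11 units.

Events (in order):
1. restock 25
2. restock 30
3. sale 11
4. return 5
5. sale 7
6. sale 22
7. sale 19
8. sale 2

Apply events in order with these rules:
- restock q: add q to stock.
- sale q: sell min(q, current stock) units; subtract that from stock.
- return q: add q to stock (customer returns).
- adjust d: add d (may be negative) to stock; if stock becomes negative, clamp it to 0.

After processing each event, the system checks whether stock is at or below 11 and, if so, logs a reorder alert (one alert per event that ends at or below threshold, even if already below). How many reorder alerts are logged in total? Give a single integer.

Answer: 0

Derivation:
Processing events:
Start: stock = 53
  Event 1 (restock 25): 53 + 25 = 78
  Event 2 (restock 30): 78 + 30 = 108
  Event 3 (sale 11): sell min(11,108)=11. stock: 108 - 11 = 97. total_sold = 11
  Event 4 (return 5): 97 + 5 = 102
  Event 5 (sale 7): sell min(7,102)=7. stock: 102 - 7 = 95. total_sold = 18
  Event 6 (sale 22): sell min(22,95)=22. stock: 95 - 22 = 73. total_sold = 40
  Event 7 (sale 19): sell min(19,73)=19. stock: 73 - 19 = 54. total_sold = 59
  Event 8 (sale 2): sell min(2,54)=2. stock: 54 - 2 = 52. total_sold = 61
Final: stock = 52, total_sold = 61

Checking against threshold 11:
  After event 1: stock=78 > 11
  After event 2: stock=108 > 11
  After event 3: stock=97 > 11
  After event 4: stock=102 > 11
  After event 5: stock=95 > 11
  After event 6: stock=73 > 11
  After event 7: stock=54 > 11
  After event 8: stock=52 > 11
Alert events: []. Count = 0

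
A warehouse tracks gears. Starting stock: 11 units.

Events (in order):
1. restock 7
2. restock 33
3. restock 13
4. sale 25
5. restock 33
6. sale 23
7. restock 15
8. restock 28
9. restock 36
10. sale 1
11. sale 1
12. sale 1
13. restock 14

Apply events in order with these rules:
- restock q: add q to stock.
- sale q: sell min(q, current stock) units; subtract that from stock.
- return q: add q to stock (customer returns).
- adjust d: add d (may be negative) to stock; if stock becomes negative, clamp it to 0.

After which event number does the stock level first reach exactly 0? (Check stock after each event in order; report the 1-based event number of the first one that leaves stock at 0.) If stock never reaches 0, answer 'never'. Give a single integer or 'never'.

Answer: never

Derivation:
Processing events:
Start: stock = 11
  Event 1 (restock 7): 11 + 7 = 18
  Event 2 (restock 33): 18 + 33 = 51
  Event 3 (restock 13): 51 + 13 = 64
  Event 4 (sale 25): sell min(25,64)=25. stock: 64 - 25 = 39. total_sold = 25
  Event 5 (restock 33): 39 + 33 = 72
  Event 6 (sale 23): sell min(23,72)=23. stock: 72 - 23 = 49. total_sold = 48
  Event 7 (restock 15): 49 + 15 = 64
  Event 8 (restock 28): 64 + 28 = 92
  Event 9 (restock 36): 92 + 36 = 128
  Event 10 (sale 1): sell min(1,128)=1. stock: 128 - 1 = 127. total_sold = 49
  Event 11 (sale 1): sell min(1,127)=1. stock: 127 - 1 = 126. total_sold = 50
  Event 12 (sale 1): sell min(1,126)=1. stock: 126 - 1 = 125. total_sold = 51
  Event 13 (restock 14): 125 + 14 = 139
Final: stock = 139, total_sold = 51

Stock never reaches 0.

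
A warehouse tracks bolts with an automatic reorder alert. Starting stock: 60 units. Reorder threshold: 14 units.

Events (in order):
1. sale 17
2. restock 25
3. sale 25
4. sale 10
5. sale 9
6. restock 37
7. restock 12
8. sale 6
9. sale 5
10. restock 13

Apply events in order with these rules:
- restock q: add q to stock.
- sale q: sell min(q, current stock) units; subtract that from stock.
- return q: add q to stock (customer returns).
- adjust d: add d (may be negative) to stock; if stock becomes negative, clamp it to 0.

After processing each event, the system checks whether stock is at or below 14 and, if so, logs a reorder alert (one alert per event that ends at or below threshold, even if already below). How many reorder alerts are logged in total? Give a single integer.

Answer: 0

Derivation:
Processing events:
Start: stock = 60
  Event 1 (sale 17): sell min(17,60)=17. stock: 60 - 17 = 43. total_sold = 17
  Event 2 (restock 25): 43 + 25 = 68
  Event 3 (sale 25): sell min(25,68)=25. stock: 68 - 25 = 43. total_sold = 42
  Event 4 (sale 10): sell min(10,43)=10. stock: 43 - 10 = 33. total_sold = 52
  Event 5 (sale 9): sell min(9,33)=9. stock: 33 - 9 = 24. total_sold = 61
  Event 6 (restock 37): 24 + 37 = 61
  Event 7 (restock 12): 61 + 12 = 73
  Event 8 (sale 6): sell min(6,73)=6. stock: 73 - 6 = 67. total_sold = 67
  Event 9 (sale 5): sell min(5,67)=5. stock: 67 - 5 = 62. total_sold = 72
  Event 10 (restock 13): 62 + 13 = 75
Final: stock = 75, total_sold = 72

Checking against threshold 14:
  After event 1: stock=43 > 14
  After event 2: stock=68 > 14
  After event 3: stock=43 > 14
  After event 4: stock=33 > 14
  After event 5: stock=24 > 14
  After event 6: stock=61 > 14
  After event 7: stock=73 > 14
  After event 8: stock=67 > 14
  After event 9: stock=62 > 14
  After event 10: stock=75 > 14
Alert events: []. Count = 0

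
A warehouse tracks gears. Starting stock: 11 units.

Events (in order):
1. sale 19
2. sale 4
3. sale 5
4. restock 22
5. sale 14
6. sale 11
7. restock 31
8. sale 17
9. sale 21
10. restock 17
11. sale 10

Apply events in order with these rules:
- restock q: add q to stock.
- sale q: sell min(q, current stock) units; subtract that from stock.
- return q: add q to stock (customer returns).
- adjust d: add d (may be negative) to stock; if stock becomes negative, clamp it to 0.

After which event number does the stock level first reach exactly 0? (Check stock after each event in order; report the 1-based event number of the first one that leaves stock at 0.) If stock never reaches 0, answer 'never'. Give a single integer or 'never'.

Answer: 1

Derivation:
Processing events:
Start: stock = 11
  Event 1 (sale 19): sell min(19,11)=11. stock: 11 - 11 = 0. total_sold = 11
  Event 2 (sale 4): sell min(4,0)=0. stock: 0 - 0 = 0. total_sold = 11
  Event 3 (sale 5): sell min(5,0)=0. stock: 0 - 0 = 0. total_sold = 11
  Event 4 (restock 22): 0 + 22 = 22
  Event 5 (sale 14): sell min(14,22)=14. stock: 22 - 14 = 8. total_sold = 25
  Event 6 (sale 11): sell min(11,8)=8. stock: 8 - 8 = 0. total_sold = 33
  Event 7 (restock 31): 0 + 31 = 31
  Event 8 (sale 17): sell min(17,31)=17. stock: 31 - 17 = 14. total_sold = 50
  Event 9 (sale 21): sell min(21,14)=14. stock: 14 - 14 = 0. total_sold = 64
  Event 10 (restock 17): 0 + 17 = 17
  Event 11 (sale 10): sell min(10,17)=10. stock: 17 - 10 = 7. total_sold = 74
Final: stock = 7, total_sold = 74

First zero at event 1.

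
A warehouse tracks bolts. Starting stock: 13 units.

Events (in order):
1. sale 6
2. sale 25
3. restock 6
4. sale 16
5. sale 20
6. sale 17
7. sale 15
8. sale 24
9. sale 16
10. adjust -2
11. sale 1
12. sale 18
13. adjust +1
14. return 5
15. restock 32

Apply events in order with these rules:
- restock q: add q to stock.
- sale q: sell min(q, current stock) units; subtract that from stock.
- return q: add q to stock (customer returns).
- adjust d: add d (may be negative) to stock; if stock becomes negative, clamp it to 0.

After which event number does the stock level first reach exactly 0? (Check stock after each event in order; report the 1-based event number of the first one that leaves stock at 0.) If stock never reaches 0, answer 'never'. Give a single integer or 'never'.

Processing events:
Start: stock = 13
  Event 1 (sale 6): sell min(6,13)=6. stock: 13 - 6 = 7. total_sold = 6
  Event 2 (sale 25): sell min(25,7)=7. stock: 7 - 7 = 0. total_sold = 13
  Event 3 (restock 6): 0 + 6 = 6
  Event 4 (sale 16): sell min(16,6)=6. stock: 6 - 6 = 0. total_sold = 19
  Event 5 (sale 20): sell min(20,0)=0. stock: 0 - 0 = 0. total_sold = 19
  Event 6 (sale 17): sell min(17,0)=0. stock: 0 - 0 = 0. total_sold = 19
  Event 7 (sale 15): sell min(15,0)=0. stock: 0 - 0 = 0. total_sold = 19
  Event 8 (sale 24): sell min(24,0)=0. stock: 0 - 0 = 0. total_sold = 19
  Event 9 (sale 16): sell min(16,0)=0. stock: 0 - 0 = 0. total_sold = 19
  Event 10 (adjust -2): 0 + -2 = 0 (clamped to 0)
  Event 11 (sale 1): sell min(1,0)=0. stock: 0 - 0 = 0. total_sold = 19
  Event 12 (sale 18): sell min(18,0)=0. stock: 0 - 0 = 0. total_sold = 19
  Event 13 (adjust +1): 0 + 1 = 1
  Event 14 (return 5): 1 + 5 = 6
  Event 15 (restock 32): 6 + 32 = 38
Final: stock = 38, total_sold = 19

First zero at event 2.

Answer: 2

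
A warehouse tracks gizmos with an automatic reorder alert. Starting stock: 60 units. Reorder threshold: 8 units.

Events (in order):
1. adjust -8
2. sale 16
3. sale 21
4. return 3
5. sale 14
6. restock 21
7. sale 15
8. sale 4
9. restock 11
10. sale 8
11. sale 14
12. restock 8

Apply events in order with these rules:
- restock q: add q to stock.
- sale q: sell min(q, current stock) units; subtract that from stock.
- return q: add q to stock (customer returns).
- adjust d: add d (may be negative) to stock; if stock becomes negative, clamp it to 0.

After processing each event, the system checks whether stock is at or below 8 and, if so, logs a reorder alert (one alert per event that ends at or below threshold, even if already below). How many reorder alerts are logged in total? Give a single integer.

Processing events:
Start: stock = 60
  Event 1 (adjust -8): 60 + -8 = 52
  Event 2 (sale 16): sell min(16,52)=16. stock: 52 - 16 = 36. total_sold = 16
  Event 3 (sale 21): sell min(21,36)=21. stock: 36 - 21 = 15. total_sold = 37
  Event 4 (return 3): 15 + 3 = 18
  Event 5 (sale 14): sell min(14,18)=14. stock: 18 - 14 = 4. total_sold = 51
  Event 6 (restock 21): 4 + 21 = 25
  Event 7 (sale 15): sell min(15,25)=15. stock: 25 - 15 = 10. total_sold = 66
  Event 8 (sale 4): sell min(4,10)=4. stock: 10 - 4 = 6. total_sold = 70
  Event 9 (restock 11): 6 + 11 = 17
  Event 10 (sale 8): sell min(8,17)=8. stock: 17 - 8 = 9. total_sold = 78
  Event 11 (sale 14): sell min(14,9)=9. stock: 9 - 9 = 0. total_sold = 87
  Event 12 (restock 8): 0 + 8 = 8
Final: stock = 8, total_sold = 87

Checking against threshold 8:
  After event 1: stock=52 > 8
  After event 2: stock=36 > 8
  After event 3: stock=15 > 8
  After event 4: stock=18 > 8
  After event 5: stock=4 <= 8 -> ALERT
  After event 6: stock=25 > 8
  After event 7: stock=10 > 8
  After event 8: stock=6 <= 8 -> ALERT
  After event 9: stock=17 > 8
  After event 10: stock=9 > 8
  After event 11: stock=0 <= 8 -> ALERT
  After event 12: stock=8 <= 8 -> ALERT
Alert events: [5, 8, 11, 12]. Count = 4

Answer: 4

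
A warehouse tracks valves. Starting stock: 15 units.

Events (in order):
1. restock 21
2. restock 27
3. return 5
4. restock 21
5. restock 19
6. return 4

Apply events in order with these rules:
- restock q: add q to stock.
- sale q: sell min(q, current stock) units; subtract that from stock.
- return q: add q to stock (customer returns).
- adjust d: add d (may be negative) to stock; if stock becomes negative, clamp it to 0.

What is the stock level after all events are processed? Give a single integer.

Answer: 112

Derivation:
Processing events:
Start: stock = 15
  Event 1 (restock 21): 15 + 21 = 36
  Event 2 (restock 27): 36 + 27 = 63
  Event 3 (return 5): 63 + 5 = 68
  Event 4 (restock 21): 68 + 21 = 89
  Event 5 (restock 19): 89 + 19 = 108
  Event 6 (return 4): 108 + 4 = 112
Final: stock = 112, total_sold = 0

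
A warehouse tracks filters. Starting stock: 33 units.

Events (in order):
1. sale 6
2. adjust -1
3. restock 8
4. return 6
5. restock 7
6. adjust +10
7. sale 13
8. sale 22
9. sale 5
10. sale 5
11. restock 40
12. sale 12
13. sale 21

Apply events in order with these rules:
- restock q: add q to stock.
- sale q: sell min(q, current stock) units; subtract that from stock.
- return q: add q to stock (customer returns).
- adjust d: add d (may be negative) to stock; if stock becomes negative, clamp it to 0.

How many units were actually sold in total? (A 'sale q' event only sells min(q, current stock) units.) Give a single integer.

Processing events:
Start: stock = 33
  Event 1 (sale 6): sell min(6,33)=6. stock: 33 - 6 = 27. total_sold = 6
  Event 2 (adjust -1): 27 + -1 = 26
  Event 3 (restock 8): 26 + 8 = 34
  Event 4 (return 6): 34 + 6 = 40
  Event 5 (restock 7): 40 + 7 = 47
  Event 6 (adjust +10): 47 + 10 = 57
  Event 7 (sale 13): sell min(13,57)=13. stock: 57 - 13 = 44. total_sold = 19
  Event 8 (sale 22): sell min(22,44)=22. stock: 44 - 22 = 22. total_sold = 41
  Event 9 (sale 5): sell min(5,22)=5. stock: 22 - 5 = 17. total_sold = 46
  Event 10 (sale 5): sell min(5,17)=5. stock: 17 - 5 = 12. total_sold = 51
  Event 11 (restock 40): 12 + 40 = 52
  Event 12 (sale 12): sell min(12,52)=12. stock: 52 - 12 = 40. total_sold = 63
  Event 13 (sale 21): sell min(21,40)=21. stock: 40 - 21 = 19. total_sold = 84
Final: stock = 19, total_sold = 84

Answer: 84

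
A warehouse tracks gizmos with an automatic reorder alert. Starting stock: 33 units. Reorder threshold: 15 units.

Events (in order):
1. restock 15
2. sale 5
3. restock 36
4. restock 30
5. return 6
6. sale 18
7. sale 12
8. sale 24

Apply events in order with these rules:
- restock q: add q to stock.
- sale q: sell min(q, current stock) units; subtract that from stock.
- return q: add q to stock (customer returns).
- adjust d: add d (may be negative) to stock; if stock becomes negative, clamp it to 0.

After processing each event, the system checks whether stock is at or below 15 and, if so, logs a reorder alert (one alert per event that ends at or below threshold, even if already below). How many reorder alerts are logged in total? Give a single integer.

Answer: 0

Derivation:
Processing events:
Start: stock = 33
  Event 1 (restock 15): 33 + 15 = 48
  Event 2 (sale 5): sell min(5,48)=5. stock: 48 - 5 = 43. total_sold = 5
  Event 3 (restock 36): 43 + 36 = 79
  Event 4 (restock 30): 79 + 30 = 109
  Event 5 (return 6): 109 + 6 = 115
  Event 6 (sale 18): sell min(18,115)=18. stock: 115 - 18 = 97. total_sold = 23
  Event 7 (sale 12): sell min(12,97)=12. stock: 97 - 12 = 85. total_sold = 35
  Event 8 (sale 24): sell min(24,85)=24. stock: 85 - 24 = 61. total_sold = 59
Final: stock = 61, total_sold = 59

Checking against threshold 15:
  After event 1: stock=48 > 15
  After event 2: stock=43 > 15
  After event 3: stock=79 > 15
  After event 4: stock=109 > 15
  After event 5: stock=115 > 15
  After event 6: stock=97 > 15
  After event 7: stock=85 > 15
  After event 8: stock=61 > 15
Alert events: []. Count = 0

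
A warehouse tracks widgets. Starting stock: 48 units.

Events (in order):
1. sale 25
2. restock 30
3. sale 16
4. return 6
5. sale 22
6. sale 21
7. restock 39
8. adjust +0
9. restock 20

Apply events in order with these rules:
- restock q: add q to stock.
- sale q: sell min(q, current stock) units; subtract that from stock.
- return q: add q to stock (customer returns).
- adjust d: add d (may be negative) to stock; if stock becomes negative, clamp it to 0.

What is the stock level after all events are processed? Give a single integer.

Processing events:
Start: stock = 48
  Event 1 (sale 25): sell min(25,48)=25. stock: 48 - 25 = 23. total_sold = 25
  Event 2 (restock 30): 23 + 30 = 53
  Event 3 (sale 16): sell min(16,53)=16. stock: 53 - 16 = 37. total_sold = 41
  Event 4 (return 6): 37 + 6 = 43
  Event 5 (sale 22): sell min(22,43)=22. stock: 43 - 22 = 21. total_sold = 63
  Event 6 (sale 21): sell min(21,21)=21. stock: 21 - 21 = 0. total_sold = 84
  Event 7 (restock 39): 0 + 39 = 39
  Event 8 (adjust +0): 39 + 0 = 39
  Event 9 (restock 20): 39 + 20 = 59
Final: stock = 59, total_sold = 84

Answer: 59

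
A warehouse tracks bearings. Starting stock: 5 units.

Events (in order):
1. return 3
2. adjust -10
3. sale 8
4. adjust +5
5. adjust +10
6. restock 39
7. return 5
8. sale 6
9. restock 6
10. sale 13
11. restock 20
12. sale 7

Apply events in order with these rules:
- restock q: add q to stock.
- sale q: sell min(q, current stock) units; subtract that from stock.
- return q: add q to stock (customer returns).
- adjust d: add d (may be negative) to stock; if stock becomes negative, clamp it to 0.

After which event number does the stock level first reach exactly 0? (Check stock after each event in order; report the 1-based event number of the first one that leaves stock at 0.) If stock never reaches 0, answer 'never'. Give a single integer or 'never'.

Processing events:
Start: stock = 5
  Event 1 (return 3): 5 + 3 = 8
  Event 2 (adjust -10): 8 + -10 = 0 (clamped to 0)
  Event 3 (sale 8): sell min(8,0)=0. stock: 0 - 0 = 0. total_sold = 0
  Event 4 (adjust +5): 0 + 5 = 5
  Event 5 (adjust +10): 5 + 10 = 15
  Event 6 (restock 39): 15 + 39 = 54
  Event 7 (return 5): 54 + 5 = 59
  Event 8 (sale 6): sell min(6,59)=6. stock: 59 - 6 = 53. total_sold = 6
  Event 9 (restock 6): 53 + 6 = 59
  Event 10 (sale 13): sell min(13,59)=13. stock: 59 - 13 = 46. total_sold = 19
  Event 11 (restock 20): 46 + 20 = 66
  Event 12 (sale 7): sell min(7,66)=7. stock: 66 - 7 = 59. total_sold = 26
Final: stock = 59, total_sold = 26

First zero at event 2.

Answer: 2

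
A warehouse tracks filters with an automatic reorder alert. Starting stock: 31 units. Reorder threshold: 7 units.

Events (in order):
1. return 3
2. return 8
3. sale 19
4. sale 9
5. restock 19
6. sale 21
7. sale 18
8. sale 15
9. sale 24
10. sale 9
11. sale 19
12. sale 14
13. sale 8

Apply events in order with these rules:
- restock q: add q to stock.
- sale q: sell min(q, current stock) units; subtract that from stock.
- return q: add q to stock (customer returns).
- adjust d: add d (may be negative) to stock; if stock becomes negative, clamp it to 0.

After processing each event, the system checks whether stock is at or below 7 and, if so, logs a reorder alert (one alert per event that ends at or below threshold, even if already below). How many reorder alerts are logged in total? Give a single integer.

Processing events:
Start: stock = 31
  Event 1 (return 3): 31 + 3 = 34
  Event 2 (return 8): 34 + 8 = 42
  Event 3 (sale 19): sell min(19,42)=19. stock: 42 - 19 = 23. total_sold = 19
  Event 4 (sale 9): sell min(9,23)=9. stock: 23 - 9 = 14. total_sold = 28
  Event 5 (restock 19): 14 + 19 = 33
  Event 6 (sale 21): sell min(21,33)=21. stock: 33 - 21 = 12. total_sold = 49
  Event 7 (sale 18): sell min(18,12)=12. stock: 12 - 12 = 0. total_sold = 61
  Event 8 (sale 15): sell min(15,0)=0. stock: 0 - 0 = 0. total_sold = 61
  Event 9 (sale 24): sell min(24,0)=0. stock: 0 - 0 = 0. total_sold = 61
  Event 10 (sale 9): sell min(9,0)=0. stock: 0 - 0 = 0. total_sold = 61
  Event 11 (sale 19): sell min(19,0)=0. stock: 0 - 0 = 0. total_sold = 61
  Event 12 (sale 14): sell min(14,0)=0. stock: 0 - 0 = 0. total_sold = 61
  Event 13 (sale 8): sell min(8,0)=0. stock: 0 - 0 = 0. total_sold = 61
Final: stock = 0, total_sold = 61

Checking against threshold 7:
  After event 1: stock=34 > 7
  After event 2: stock=42 > 7
  After event 3: stock=23 > 7
  After event 4: stock=14 > 7
  After event 5: stock=33 > 7
  After event 6: stock=12 > 7
  After event 7: stock=0 <= 7 -> ALERT
  After event 8: stock=0 <= 7 -> ALERT
  After event 9: stock=0 <= 7 -> ALERT
  After event 10: stock=0 <= 7 -> ALERT
  After event 11: stock=0 <= 7 -> ALERT
  After event 12: stock=0 <= 7 -> ALERT
  After event 13: stock=0 <= 7 -> ALERT
Alert events: [7, 8, 9, 10, 11, 12, 13]. Count = 7

Answer: 7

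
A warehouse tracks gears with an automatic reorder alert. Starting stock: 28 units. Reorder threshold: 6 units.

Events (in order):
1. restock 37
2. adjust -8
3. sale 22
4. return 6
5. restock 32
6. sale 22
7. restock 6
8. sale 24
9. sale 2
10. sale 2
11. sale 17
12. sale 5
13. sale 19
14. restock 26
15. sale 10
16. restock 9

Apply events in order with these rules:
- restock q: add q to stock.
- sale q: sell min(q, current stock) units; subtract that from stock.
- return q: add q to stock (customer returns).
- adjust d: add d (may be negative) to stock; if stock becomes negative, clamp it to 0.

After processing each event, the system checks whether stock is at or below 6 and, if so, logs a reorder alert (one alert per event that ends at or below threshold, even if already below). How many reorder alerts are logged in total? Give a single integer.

Processing events:
Start: stock = 28
  Event 1 (restock 37): 28 + 37 = 65
  Event 2 (adjust -8): 65 + -8 = 57
  Event 3 (sale 22): sell min(22,57)=22. stock: 57 - 22 = 35. total_sold = 22
  Event 4 (return 6): 35 + 6 = 41
  Event 5 (restock 32): 41 + 32 = 73
  Event 6 (sale 22): sell min(22,73)=22. stock: 73 - 22 = 51. total_sold = 44
  Event 7 (restock 6): 51 + 6 = 57
  Event 8 (sale 24): sell min(24,57)=24. stock: 57 - 24 = 33. total_sold = 68
  Event 9 (sale 2): sell min(2,33)=2. stock: 33 - 2 = 31. total_sold = 70
  Event 10 (sale 2): sell min(2,31)=2. stock: 31 - 2 = 29. total_sold = 72
  Event 11 (sale 17): sell min(17,29)=17. stock: 29 - 17 = 12. total_sold = 89
  Event 12 (sale 5): sell min(5,12)=5. stock: 12 - 5 = 7. total_sold = 94
  Event 13 (sale 19): sell min(19,7)=7. stock: 7 - 7 = 0. total_sold = 101
  Event 14 (restock 26): 0 + 26 = 26
  Event 15 (sale 10): sell min(10,26)=10. stock: 26 - 10 = 16. total_sold = 111
  Event 16 (restock 9): 16 + 9 = 25
Final: stock = 25, total_sold = 111

Checking against threshold 6:
  After event 1: stock=65 > 6
  After event 2: stock=57 > 6
  After event 3: stock=35 > 6
  After event 4: stock=41 > 6
  After event 5: stock=73 > 6
  After event 6: stock=51 > 6
  After event 7: stock=57 > 6
  After event 8: stock=33 > 6
  After event 9: stock=31 > 6
  After event 10: stock=29 > 6
  After event 11: stock=12 > 6
  After event 12: stock=7 > 6
  After event 13: stock=0 <= 6 -> ALERT
  After event 14: stock=26 > 6
  After event 15: stock=16 > 6
  After event 16: stock=25 > 6
Alert events: [13]. Count = 1

Answer: 1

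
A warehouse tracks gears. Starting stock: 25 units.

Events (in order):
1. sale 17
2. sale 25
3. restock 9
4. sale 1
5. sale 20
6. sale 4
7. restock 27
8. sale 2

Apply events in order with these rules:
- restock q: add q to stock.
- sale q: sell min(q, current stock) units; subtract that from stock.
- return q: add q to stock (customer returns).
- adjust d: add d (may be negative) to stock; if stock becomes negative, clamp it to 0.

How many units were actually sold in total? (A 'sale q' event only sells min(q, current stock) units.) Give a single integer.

Processing events:
Start: stock = 25
  Event 1 (sale 17): sell min(17,25)=17. stock: 25 - 17 = 8. total_sold = 17
  Event 2 (sale 25): sell min(25,8)=8. stock: 8 - 8 = 0. total_sold = 25
  Event 3 (restock 9): 0 + 9 = 9
  Event 4 (sale 1): sell min(1,9)=1. stock: 9 - 1 = 8. total_sold = 26
  Event 5 (sale 20): sell min(20,8)=8. stock: 8 - 8 = 0. total_sold = 34
  Event 6 (sale 4): sell min(4,0)=0. stock: 0 - 0 = 0. total_sold = 34
  Event 7 (restock 27): 0 + 27 = 27
  Event 8 (sale 2): sell min(2,27)=2. stock: 27 - 2 = 25. total_sold = 36
Final: stock = 25, total_sold = 36

Answer: 36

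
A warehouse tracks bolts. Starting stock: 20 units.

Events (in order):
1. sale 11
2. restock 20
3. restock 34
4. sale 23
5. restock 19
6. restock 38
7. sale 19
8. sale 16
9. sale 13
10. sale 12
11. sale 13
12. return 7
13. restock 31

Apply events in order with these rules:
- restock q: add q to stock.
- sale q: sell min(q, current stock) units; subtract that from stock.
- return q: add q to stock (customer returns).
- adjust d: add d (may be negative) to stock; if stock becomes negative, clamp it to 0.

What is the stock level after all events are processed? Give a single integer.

Processing events:
Start: stock = 20
  Event 1 (sale 11): sell min(11,20)=11. stock: 20 - 11 = 9. total_sold = 11
  Event 2 (restock 20): 9 + 20 = 29
  Event 3 (restock 34): 29 + 34 = 63
  Event 4 (sale 23): sell min(23,63)=23. stock: 63 - 23 = 40. total_sold = 34
  Event 5 (restock 19): 40 + 19 = 59
  Event 6 (restock 38): 59 + 38 = 97
  Event 7 (sale 19): sell min(19,97)=19. stock: 97 - 19 = 78. total_sold = 53
  Event 8 (sale 16): sell min(16,78)=16. stock: 78 - 16 = 62. total_sold = 69
  Event 9 (sale 13): sell min(13,62)=13. stock: 62 - 13 = 49. total_sold = 82
  Event 10 (sale 12): sell min(12,49)=12. stock: 49 - 12 = 37. total_sold = 94
  Event 11 (sale 13): sell min(13,37)=13. stock: 37 - 13 = 24. total_sold = 107
  Event 12 (return 7): 24 + 7 = 31
  Event 13 (restock 31): 31 + 31 = 62
Final: stock = 62, total_sold = 107

Answer: 62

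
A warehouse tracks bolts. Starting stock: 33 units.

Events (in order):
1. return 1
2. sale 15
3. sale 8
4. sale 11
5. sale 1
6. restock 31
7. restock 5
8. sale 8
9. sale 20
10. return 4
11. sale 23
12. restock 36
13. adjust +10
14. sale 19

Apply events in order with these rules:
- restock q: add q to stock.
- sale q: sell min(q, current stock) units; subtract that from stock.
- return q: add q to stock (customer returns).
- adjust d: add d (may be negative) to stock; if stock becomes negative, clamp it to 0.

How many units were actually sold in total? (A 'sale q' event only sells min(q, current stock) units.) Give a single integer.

Processing events:
Start: stock = 33
  Event 1 (return 1): 33 + 1 = 34
  Event 2 (sale 15): sell min(15,34)=15. stock: 34 - 15 = 19. total_sold = 15
  Event 3 (sale 8): sell min(8,19)=8. stock: 19 - 8 = 11. total_sold = 23
  Event 4 (sale 11): sell min(11,11)=11. stock: 11 - 11 = 0. total_sold = 34
  Event 5 (sale 1): sell min(1,0)=0. stock: 0 - 0 = 0. total_sold = 34
  Event 6 (restock 31): 0 + 31 = 31
  Event 7 (restock 5): 31 + 5 = 36
  Event 8 (sale 8): sell min(8,36)=8. stock: 36 - 8 = 28. total_sold = 42
  Event 9 (sale 20): sell min(20,28)=20. stock: 28 - 20 = 8. total_sold = 62
  Event 10 (return 4): 8 + 4 = 12
  Event 11 (sale 23): sell min(23,12)=12. stock: 12 - 12 = 0. total_sold = 74
  Event 12 (restock 36): 0 + 36 = 36
  Event 13 (adjust +10): 36 + 10 = 46
  Event 14 (sale 19): sell min(19,46)=19. stock: 46 - 19 = 27. total_sold = 93
Final: stock = 27, total_sold = 93

Answer: 93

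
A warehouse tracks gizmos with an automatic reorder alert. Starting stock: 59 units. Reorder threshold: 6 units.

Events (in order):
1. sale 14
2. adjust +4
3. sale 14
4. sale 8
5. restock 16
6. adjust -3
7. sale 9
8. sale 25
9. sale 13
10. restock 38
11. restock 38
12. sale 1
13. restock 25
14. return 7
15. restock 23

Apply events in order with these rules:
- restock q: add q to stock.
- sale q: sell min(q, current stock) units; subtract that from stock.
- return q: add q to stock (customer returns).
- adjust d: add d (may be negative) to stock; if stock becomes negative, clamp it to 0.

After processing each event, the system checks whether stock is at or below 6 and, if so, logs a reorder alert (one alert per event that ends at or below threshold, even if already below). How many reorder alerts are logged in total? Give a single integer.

Answer: 2

Derivation:
Processing events:
Start: stock = 59
  Event 1 (sale 14): sell min(14,59)=14. stock: 59 - 14 = 45. total_sold = 14
  Event 2 (adjust +4): 45 + 4 = 49
  Event 3 (sale 14): sell min(14,49)=14. stock: 49 - 14 = 35. total_sold = 28
  Event 4 (sale 8): sell min(8,35)=8. stock: 35 - 8 = 27. total_sold = 36
  Event 5 (restock 16): 27 + 16 = 43
  Event 6 (adjust -3): 43 + -3 = 40
  Event 7 (sale 9): sell min(9,40)=9. stock: 40 - 9 = 31. total_sold = 45
  Event 8 (sale 25): sell min(25,31)=25. stock: 31 - 25 = 6. total_sold = 70
  Event 9 (sale 13): sell min(13,6)=6. stock: 6 - 6 = 0. total_sold = 76
  Event 10 (restock 38): 0 + 38 = 38
  Event 11 (restock 38): 38 + 38 = 76
  Event 12 (sale 1): sell min(1,76)=1. stock: 76 - 1 = 75. total_sold = 77
  Event 13 (restock 25): 75 + 25 = 100
  Event 14 (return 7): 100 + 7 = 107
  Event 15 (restock 23): 107 + 23 = 130
Final: stock = 130, total_sold = 77

Checking against threshold 6:
  After event 1: stock=45 > 6
  After event 2: stock=49 > 6
  After event 3: stock=35 > 6
  After event 4: stock=27 > 6
  After event 5: stock=43 > 6
  After event 6: stock=40 > 6
  After event 7: stock=31 > 6
  After event 8: stock=6 <= 6 -> ALERT
  After event 9: stock=0 <= 6 -> ALERT
  After event 10: stock=38 > 6
  After event 11: stock=76 > 6
  After event 12: stock=75 > 6
  After event 13: stock=100 > 6
  After event 14: stock=107 > 6
  After event 15: stock=130 > 6
Alert events: [8, 9]. Count = 2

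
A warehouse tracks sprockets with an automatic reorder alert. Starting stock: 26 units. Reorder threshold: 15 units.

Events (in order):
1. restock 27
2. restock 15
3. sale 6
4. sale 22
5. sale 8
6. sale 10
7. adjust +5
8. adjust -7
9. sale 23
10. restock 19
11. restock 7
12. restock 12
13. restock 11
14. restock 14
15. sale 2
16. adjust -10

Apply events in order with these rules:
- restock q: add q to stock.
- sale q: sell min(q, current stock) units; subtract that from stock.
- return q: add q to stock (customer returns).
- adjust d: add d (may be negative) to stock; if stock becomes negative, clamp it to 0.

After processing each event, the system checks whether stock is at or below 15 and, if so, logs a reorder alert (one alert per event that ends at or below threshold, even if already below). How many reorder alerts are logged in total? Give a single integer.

Processing events:
Start: stock = 26
  Event 1 (restock 27): 26 + 27 = 53
  Event 2 (restock 15): 53 + 15 = 68
  Event 3 (sale 6): sell min(6,68)=6. stock: 68 - 6 = 62. total_sold = 6
  Event 4 (sale 22): sell min(22,62)=22. stock: 62 - 22 = 40. total_sold = 28
  Event 5 (sale 8): sell min(8,40)=8. stock: 40 - 8 = 32. total_sold = 36
  Event 6 (sale 10): sell min(10,32)=10. stock: 32 - 10 = 22. total_sold = 46
  Event 7 (adjust +5): 22 + 5 = 27
  Event 8 (adjust -7): 27 + -7 = 20
  Event 9 (sale 23): sell min(23,20)=20. stock: 20 - 20 = 0. total_sold = 66
  Event 10 (restock 19): 0 + 19 = 19
  Event 11 (restock 7): 19 + 7 = 26
  Event 12 (restock 12): 26 + 12 = 38
  Event 13 (restock 11): 38 + 11 = 49
  Event 14 (restock 14): 49 + 14 = 63
  Event 15 (sale 2): sell min(2,63)=2. stock: 63 - 2 = 61. total_sold = 68
  Event 16 (adjust -10): 61 + -10 = 51
Final: stock = 51, total_sold = 68

Checking against threshold 15:
  After event 1: stock=53 > 15
  After event 2: stock=68 > 15
  After event 3: stock=62 > 15
  After event 4: stock=40 > 15
  After event 5: stock=32 > 15
  After event 6: stock=22 > 15
  After event 7: stock=27 > 15
  After event 8: stock=20 > 15
  After event 9: stock=0 <= 15 -> ALERT
  After event 10: stock=19 > 15
  After event 11: stock=26 > 15
  After event 12: stock=38 > 15
  After event 13: stock=49 > 15
  After event 14: stock=63 > 15
  After event 15: stock=61 > 15
  After event 16: stock=51 > 15
Alert events: [9]. Count = 1

Answer: 1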